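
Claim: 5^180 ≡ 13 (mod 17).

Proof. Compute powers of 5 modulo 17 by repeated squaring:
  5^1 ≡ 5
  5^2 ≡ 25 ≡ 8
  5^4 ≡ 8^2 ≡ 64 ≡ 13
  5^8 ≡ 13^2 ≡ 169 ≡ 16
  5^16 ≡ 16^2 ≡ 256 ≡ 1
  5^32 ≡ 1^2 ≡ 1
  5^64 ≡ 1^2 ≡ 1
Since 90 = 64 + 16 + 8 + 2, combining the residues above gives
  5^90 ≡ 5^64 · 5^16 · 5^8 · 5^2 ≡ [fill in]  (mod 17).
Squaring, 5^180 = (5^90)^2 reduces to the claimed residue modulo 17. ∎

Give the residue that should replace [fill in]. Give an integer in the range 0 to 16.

Multiply the listed residues: 1 · 1 · 16 · 8 = 1 → 16 → 128.
Reducing modulo 17: 128 = 7·17 + 9, so 5^90 ≡ 9.

9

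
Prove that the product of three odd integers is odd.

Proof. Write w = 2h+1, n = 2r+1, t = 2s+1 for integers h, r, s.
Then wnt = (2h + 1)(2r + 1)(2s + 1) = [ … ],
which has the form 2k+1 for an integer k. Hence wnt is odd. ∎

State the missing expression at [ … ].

2(4hrs + 2hr + 2hs + h + 2rs + r + s) + 1

(2h + 1)(2r + 1)(2s + 1) = 8hrs + 4hr + 4hs + 2h + 4rs + 2r + 2s + 1
= 2(4hrs + 2hr + 2hs + h + 2rs + r + s) + 1.
Since 4hrs + 2hr + 2hs + h + 2rs + r + s is an integer, the product is of the form 2k+1 for an integer k.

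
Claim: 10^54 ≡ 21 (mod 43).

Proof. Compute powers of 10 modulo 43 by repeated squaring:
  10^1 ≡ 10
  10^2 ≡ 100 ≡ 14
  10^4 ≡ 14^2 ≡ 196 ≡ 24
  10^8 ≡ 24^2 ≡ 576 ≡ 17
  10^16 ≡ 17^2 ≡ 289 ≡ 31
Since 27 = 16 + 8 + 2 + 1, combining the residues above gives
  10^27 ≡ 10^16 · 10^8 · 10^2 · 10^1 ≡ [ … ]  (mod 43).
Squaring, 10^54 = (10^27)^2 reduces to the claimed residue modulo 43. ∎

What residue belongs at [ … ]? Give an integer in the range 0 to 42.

35

Multiply the listed residues: 31 · 17 · 14 · 10 = 527 → 7378 → 73780.
Reducing modulo 43: 73780 = 1715·43 + 35, so 10^27 ≡ 35.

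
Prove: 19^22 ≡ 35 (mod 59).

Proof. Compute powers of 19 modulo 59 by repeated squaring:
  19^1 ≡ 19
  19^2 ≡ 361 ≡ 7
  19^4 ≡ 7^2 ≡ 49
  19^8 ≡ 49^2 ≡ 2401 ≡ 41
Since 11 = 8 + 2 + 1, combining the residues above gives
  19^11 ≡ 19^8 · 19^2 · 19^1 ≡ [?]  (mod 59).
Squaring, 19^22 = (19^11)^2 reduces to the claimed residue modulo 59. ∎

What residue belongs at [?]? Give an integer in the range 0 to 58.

25

Multiply the listed residues: 41 · 7 · 19 = 287 → 5453.
Reducing modulo 59: 5453 = 92·59 + 25, so 19^11 ≡ 25.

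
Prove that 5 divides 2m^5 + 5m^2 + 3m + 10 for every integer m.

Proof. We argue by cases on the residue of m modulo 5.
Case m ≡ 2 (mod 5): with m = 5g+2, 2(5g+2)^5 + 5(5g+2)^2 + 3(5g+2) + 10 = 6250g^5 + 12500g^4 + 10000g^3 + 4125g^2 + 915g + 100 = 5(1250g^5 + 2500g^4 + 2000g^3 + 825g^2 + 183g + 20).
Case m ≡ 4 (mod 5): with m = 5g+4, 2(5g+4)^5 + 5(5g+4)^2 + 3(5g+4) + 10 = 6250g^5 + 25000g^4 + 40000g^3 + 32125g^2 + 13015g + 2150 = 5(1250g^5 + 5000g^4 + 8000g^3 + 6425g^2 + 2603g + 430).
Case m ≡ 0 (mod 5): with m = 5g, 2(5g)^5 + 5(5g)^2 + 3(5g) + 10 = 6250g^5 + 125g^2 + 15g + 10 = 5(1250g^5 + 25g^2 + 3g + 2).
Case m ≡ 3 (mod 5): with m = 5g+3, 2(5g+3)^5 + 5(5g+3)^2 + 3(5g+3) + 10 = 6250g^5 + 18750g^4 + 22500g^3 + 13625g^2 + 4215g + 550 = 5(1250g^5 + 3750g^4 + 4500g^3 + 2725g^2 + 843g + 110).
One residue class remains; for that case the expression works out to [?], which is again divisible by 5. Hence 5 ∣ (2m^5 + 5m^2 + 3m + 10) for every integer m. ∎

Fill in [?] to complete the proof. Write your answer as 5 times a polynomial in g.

Only m ≡ 1 (mod 5) is unaccounted for. Put m = 5g+1:
2(5g+1)^5 + 5(5g+1)^2 + 3(5g+1) + 10 expands to 6250g^5 + 6250g^4 + 2500g^3 + 625g^2 + 115g + 20,
and factoring out 5 leaves 5(1250g^5 + 1250g^4 + 500g^3 + 125g^2 + 23g + 4).

5(1250g^5 + 1250g^4 + 500g^3 + 125g^2 + 23g + 4)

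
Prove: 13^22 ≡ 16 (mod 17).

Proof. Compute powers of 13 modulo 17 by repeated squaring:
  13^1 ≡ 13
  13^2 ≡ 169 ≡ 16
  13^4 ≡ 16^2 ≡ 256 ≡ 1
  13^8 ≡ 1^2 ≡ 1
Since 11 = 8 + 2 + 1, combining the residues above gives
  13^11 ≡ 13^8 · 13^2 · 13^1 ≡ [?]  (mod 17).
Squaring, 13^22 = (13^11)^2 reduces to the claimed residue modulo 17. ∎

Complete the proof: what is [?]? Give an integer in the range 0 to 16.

Multiply the listed residues: 1 · 16 · 13 = 16 → 208.
Reducing modulo 17: 208 = 12·17 + 4, so 13^11 ≡ 4.

4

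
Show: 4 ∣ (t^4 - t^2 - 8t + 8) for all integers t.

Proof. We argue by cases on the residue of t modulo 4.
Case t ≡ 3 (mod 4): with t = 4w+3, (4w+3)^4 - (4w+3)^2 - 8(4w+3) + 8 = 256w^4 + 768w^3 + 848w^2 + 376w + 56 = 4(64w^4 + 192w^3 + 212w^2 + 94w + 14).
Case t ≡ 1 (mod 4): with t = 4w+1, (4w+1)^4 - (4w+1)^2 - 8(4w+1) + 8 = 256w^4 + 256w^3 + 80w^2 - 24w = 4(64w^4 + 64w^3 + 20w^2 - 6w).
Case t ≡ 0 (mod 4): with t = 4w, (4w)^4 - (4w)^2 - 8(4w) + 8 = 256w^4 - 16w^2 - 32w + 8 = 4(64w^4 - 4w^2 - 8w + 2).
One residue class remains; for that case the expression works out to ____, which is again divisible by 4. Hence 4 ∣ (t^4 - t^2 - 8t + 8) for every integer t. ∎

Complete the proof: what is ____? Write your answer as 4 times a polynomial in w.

4(64w^4 + 128w^3 + 92w^2 + 20w + 1)

The residues treated are {3, 1, 0}, so the missing case is t ≡ 2 (mod 4); write t = 4w+2.
Then (4w+2)^4 - (4w+2)^2 - 8(4w+2) + 8 = 256w^4 + 512w^3 + 368w^2 + 80w + 4 = 4(64w^4 + 128w^3 + 92w^2 + 20w + 1).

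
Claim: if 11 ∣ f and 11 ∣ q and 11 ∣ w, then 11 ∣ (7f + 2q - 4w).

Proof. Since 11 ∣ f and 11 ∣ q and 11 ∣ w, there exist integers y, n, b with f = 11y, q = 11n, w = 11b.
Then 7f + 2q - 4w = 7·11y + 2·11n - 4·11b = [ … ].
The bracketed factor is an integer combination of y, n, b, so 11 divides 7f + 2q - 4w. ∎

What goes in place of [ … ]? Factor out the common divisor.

11(-4b + 2n + 7y)

Each term has a factor of 11: 7·11y + 2·11n - 4·11b = 11·(-4b + 2n + 7y).
Since -4b + 2n + 7y is an integer, 11 ∣ (7f + 2q - 4w).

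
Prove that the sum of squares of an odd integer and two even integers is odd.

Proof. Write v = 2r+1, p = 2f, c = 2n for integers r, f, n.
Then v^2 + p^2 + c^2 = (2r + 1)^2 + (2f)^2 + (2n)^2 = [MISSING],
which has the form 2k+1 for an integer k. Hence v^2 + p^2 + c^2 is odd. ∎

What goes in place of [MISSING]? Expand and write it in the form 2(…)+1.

2(2f^2 + 2n^2 + 2r^2 + 2r) + 1

(2r + 1)^2 + (2f)^2 + (2n)^2 = 4f^2 + 4n^2 + 4r^2 + 4r + 1
= 2(2f^2 + 2n^2 + 2r^2 + 2r) + 1.
Since 2f^2 + 2n^2 + 2r^2 + 2r is an integer, the sum of squares is of the form 2k+1 for an integer k.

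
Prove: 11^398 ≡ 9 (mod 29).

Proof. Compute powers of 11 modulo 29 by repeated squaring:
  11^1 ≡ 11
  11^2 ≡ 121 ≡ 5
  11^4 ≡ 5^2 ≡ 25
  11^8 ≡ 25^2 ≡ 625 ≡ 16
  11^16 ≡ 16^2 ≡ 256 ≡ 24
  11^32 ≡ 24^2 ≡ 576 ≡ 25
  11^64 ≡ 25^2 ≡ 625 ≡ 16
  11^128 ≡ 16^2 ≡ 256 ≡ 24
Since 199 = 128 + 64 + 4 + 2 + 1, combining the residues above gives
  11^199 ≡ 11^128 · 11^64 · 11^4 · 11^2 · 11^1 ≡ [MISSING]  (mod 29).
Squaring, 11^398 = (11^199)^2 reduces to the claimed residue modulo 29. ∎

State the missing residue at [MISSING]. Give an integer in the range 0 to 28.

26

Multiply the listed residues: 24 · 16 · 25 · 5 · 11 = 384 → 9600 → 48000 → 528000.
Reducing modulo 29: 528000 = 18206·29 + 26, so 11^199 ≡ 26.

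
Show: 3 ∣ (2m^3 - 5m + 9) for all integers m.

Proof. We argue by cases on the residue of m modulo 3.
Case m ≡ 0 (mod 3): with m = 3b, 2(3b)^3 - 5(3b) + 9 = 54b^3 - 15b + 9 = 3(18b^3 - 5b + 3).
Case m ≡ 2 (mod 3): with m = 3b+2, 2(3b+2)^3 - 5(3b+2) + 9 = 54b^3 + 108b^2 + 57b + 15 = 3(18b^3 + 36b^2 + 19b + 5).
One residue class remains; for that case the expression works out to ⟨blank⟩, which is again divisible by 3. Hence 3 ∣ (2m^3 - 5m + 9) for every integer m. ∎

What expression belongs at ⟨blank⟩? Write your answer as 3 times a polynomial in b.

3(18b^3 + 18b^2 + b + 2)

Only m ≡ 1 (mod 3) is unaccounted for. Put m = 3b+1:
2(3b+1)^3 - 5(3b+1) + 9 expands to 54b^3 + 54b^2 + 3b + 6,
and factoring out 3 leaves 3(18b^3 + 18b^2 + b + 2).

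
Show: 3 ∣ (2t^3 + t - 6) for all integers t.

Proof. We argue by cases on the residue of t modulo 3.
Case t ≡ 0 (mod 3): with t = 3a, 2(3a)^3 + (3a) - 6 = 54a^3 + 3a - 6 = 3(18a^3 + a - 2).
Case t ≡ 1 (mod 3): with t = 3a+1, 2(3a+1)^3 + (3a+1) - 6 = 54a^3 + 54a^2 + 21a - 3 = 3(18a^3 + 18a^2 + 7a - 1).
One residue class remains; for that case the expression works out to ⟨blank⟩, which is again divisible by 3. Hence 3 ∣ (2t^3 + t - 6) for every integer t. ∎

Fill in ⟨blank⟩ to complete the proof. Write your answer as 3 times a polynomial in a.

3(18a^3 + 36a^2 + 25a + 4)

Only t ≡ 2 (mod 3) is unaccounted for. Put t = 3a+2:
2(3a+2)^3 + (3a+2) - 6 expands to 54a^3 + 108a^2 + 75a + 12,
and factoring out 3 leaves 3(18a^3 + 36a^2 + 25a + 4).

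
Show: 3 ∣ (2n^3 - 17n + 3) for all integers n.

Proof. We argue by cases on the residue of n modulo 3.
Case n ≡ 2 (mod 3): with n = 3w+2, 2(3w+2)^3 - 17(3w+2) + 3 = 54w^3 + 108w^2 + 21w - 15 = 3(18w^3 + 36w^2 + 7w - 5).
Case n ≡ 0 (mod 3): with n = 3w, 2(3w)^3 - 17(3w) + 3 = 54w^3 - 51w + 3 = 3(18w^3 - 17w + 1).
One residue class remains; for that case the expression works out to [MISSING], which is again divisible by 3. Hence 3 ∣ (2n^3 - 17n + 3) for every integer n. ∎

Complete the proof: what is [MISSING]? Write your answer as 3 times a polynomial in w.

3(18w^3 + 18w^2 - 11w - 4)

The residues treated are {2, 0}, so the missing case is n ≡ 1 (mod 3); write n = 3w+1.
Then 2(3w+1)^3 - 17(3w+1) + 3 = 54w^3 + 54w^2 - 33w - 12 = 3(18w^3 + 18w^2 - 11w - 4).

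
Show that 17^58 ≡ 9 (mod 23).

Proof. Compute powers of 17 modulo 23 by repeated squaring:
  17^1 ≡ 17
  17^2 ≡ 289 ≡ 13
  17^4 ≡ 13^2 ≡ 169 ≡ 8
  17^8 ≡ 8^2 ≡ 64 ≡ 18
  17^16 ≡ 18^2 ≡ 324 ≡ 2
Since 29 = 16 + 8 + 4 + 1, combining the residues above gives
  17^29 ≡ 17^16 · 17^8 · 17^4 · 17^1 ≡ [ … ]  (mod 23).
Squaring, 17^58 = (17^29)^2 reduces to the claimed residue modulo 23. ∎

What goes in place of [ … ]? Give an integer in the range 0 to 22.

Multiply the listed residues: 2 · 18 · 8 · 17 = 36 → 288 → 4896.
Reducing modulo 23: 4896 = 212·23 + 20, so 17^29 ≡ 20.

20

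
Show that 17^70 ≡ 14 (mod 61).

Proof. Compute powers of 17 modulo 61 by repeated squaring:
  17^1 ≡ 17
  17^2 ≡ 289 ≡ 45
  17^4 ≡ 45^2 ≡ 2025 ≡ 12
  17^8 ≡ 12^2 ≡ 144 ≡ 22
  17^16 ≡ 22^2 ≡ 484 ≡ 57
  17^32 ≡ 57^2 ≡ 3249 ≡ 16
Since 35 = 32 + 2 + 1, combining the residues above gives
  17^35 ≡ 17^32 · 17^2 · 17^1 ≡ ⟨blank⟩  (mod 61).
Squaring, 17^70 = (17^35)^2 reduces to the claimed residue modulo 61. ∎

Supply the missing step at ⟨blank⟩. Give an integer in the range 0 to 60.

40

17^32 · 17^2 · 17^1 ≡ 16 · 45 · 17 = 12240.
12240 mod 61 = 40, so 17^35 ≡ 40 (mod 61).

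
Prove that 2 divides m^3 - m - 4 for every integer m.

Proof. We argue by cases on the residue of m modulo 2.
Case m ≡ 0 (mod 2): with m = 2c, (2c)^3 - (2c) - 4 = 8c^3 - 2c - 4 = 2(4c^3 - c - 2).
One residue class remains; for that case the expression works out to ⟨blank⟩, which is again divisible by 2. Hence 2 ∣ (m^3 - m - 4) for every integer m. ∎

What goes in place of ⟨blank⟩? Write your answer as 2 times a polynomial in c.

2(4c^3 + 6c^2 + 2c - 2)

The residues treated are {0}, so the missing case is m ≡ 1 (mod 2); write m = 2c+1.
Then (2c+1)^3 - (2c+1) - 4 = 8c^3 + 12c^2 + 4c - 4 = 2(4c^3 + 6c^2 + 2c - 2).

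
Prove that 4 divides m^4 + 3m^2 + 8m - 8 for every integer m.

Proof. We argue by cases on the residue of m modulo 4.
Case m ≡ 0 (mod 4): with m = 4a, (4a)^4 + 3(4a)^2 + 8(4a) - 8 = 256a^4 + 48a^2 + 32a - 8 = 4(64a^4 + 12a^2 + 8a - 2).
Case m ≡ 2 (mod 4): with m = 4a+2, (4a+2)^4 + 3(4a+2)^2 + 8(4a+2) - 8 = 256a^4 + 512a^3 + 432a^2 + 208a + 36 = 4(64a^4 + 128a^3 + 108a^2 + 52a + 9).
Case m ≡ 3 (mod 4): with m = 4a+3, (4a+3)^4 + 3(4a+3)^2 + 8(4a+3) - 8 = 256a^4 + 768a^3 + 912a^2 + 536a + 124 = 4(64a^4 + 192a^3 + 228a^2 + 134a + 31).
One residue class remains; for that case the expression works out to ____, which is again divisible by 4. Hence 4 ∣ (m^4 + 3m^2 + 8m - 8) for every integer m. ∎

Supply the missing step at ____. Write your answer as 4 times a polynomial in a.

4(64a^4 + 64a^3 + 36a^2 + 18a + 1)

Only m ≡ 1 (mod 4) is unaccounted for. Put m = 4a+1:
(4a+1)^4 + 3(4a+1)^2 + 8(4a+1) - 8 expands to 256a^4 + 256a^3 + 144a^2 + 72a + 4,
and factoring out 4 leaves 4(64a^4 + 64a^3 + 36a^2 + 18a + 1).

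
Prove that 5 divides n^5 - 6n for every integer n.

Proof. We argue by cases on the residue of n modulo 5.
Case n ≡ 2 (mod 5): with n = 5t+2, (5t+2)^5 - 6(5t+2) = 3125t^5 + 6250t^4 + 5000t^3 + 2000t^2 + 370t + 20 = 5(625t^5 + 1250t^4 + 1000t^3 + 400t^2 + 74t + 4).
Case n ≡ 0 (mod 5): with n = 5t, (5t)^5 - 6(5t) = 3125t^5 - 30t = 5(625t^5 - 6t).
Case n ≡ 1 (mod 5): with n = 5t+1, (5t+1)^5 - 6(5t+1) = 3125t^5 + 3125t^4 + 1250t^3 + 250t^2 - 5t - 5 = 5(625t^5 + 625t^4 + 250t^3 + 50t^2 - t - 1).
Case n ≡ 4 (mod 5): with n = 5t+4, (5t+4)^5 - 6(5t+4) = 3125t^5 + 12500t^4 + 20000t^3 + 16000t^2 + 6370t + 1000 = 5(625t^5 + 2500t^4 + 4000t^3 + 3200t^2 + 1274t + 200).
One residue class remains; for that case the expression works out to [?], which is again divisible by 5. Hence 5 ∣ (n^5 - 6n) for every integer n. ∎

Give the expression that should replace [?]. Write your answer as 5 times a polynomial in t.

5(625t^5 + 1875t^4 + 2250t^3 + 1350t^2 + 399t + 45)

The residues treated are {2, 0, 1, 4}, so the missing case is n ≡ 3 (mod 5); write n = 5t+3.
Then (5t+3)^5 - 6(5t+3) = 3125t^5 + 9375t^4 + 11250t^3 + 6750t^2 + 1995t + 225 = 5(625t^5 + 1875t^4 + 2250t^3 + 1350t^2 + 399t + 45).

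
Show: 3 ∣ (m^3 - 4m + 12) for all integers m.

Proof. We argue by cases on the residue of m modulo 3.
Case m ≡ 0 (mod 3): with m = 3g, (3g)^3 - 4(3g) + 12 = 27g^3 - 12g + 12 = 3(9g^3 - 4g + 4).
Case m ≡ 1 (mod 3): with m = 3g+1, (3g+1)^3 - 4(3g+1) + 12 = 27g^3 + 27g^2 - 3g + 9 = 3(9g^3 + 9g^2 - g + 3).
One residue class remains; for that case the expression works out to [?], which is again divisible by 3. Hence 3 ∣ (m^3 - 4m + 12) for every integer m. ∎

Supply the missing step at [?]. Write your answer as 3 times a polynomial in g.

Only m ≡ 2 (mod 3) is unaccounted for. Put m = 3g+2:
(3g+2)^3 - 4(3g+2) + 12 expands to 27g^3 + 54g^2 + 24g + 12,
and factoring out 3 leaves 3(9g^3 + 18g^2 + 8g + 4).

3(9g^3 + 18g^2 + 8g + 4)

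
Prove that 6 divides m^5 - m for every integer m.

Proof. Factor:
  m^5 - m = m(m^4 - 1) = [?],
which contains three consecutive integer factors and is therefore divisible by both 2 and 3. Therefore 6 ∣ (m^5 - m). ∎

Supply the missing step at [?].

(m - 1)m(m + 1)(m^2 + 1)

m^4 - 1 = (m^2 - 1)(m^2 + 1), and m^2 - 1 = (m-1)(m+1).
So m(m^4 - 1) = (m - 1)m(m + 1)(m^2 + 1).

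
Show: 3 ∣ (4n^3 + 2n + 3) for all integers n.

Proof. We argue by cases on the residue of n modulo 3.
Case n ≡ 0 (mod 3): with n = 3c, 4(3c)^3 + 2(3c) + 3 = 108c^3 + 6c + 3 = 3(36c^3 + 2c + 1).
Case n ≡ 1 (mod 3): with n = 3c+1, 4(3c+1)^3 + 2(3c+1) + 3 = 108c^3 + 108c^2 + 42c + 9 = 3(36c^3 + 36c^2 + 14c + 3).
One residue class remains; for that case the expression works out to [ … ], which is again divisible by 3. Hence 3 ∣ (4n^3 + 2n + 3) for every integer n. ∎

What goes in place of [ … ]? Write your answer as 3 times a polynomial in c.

3(36c^3 + 72c^2 + 50c + 13)

Only n ≡ 2 (mod 3) is unaccounted for. Put n = 3c+2:
4(3c+2)^3 + 2(3c+2) + 3 expands to 108c^3 + 216c^2 + 150c + 39,
and factoring out 3 leaves 3(36c^3 + 72c^2 + 50c + 13).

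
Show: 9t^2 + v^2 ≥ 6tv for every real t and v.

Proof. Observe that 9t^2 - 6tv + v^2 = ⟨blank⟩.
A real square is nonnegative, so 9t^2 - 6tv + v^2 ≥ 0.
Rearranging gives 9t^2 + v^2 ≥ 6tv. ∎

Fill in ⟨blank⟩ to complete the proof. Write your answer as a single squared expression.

(3t - v)^2

The leading and trailing coefficients are 3^2 and 1^2, and 6 = 2·3·1, so the trinomial is (3t - v)^2.
Hence 9t^2 - 6tv + v^2 ≥ 0.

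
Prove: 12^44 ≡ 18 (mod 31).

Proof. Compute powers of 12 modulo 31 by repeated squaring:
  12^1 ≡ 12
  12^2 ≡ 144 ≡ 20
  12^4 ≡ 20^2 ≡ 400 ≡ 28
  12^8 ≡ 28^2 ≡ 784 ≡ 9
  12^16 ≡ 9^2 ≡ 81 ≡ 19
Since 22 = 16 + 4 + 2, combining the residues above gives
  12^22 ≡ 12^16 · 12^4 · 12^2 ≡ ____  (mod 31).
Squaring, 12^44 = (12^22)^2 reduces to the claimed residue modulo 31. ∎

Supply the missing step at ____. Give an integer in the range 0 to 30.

7

12^16 · 12^4 · 12^2 ≡ 19 · 28 · 20 = 10640.
10640 mod 31 = 7, so 12^22 ≡ 7 (mod 31).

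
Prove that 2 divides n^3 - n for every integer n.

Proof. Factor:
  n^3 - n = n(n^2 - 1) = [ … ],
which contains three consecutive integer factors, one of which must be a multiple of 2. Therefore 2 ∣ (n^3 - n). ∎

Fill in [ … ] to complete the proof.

n(n^2 - 1) = n(n - 1)(n + 1) = (n - 1)n(n + 1).
These three factors are consecutive integers, so their product is divisible by 2.

(n - 1)n(n + 1)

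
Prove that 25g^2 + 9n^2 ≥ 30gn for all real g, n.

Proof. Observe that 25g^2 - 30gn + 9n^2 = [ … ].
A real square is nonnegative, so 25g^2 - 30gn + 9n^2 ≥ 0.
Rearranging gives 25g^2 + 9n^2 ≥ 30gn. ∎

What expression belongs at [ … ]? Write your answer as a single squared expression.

(5g - 3n)^2

The leading and trailing coefficients are 5^2 and 3^2, and 30 = 2·5·3, so the trinomial is (5g - 3n)^2.
Hence 25g^2 - 30gn + 9n^2 ≥ 0.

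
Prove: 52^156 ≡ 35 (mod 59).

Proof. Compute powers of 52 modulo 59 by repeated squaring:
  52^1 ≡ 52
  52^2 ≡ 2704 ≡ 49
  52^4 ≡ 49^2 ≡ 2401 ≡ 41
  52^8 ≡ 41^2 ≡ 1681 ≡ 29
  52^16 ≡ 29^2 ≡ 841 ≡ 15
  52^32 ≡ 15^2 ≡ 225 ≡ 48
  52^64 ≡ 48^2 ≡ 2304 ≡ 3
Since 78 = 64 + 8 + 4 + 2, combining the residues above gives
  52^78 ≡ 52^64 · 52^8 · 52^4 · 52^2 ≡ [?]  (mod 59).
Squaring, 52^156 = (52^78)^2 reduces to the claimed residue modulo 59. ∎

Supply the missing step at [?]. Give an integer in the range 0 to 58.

25

Multiply the listed residues: 3 · 29 · 41 · 49 = 87 → 3567 → 174783.
Reducing modulo 59: 174783 = 2962·59 + 25, so 52^78 ≡ 25.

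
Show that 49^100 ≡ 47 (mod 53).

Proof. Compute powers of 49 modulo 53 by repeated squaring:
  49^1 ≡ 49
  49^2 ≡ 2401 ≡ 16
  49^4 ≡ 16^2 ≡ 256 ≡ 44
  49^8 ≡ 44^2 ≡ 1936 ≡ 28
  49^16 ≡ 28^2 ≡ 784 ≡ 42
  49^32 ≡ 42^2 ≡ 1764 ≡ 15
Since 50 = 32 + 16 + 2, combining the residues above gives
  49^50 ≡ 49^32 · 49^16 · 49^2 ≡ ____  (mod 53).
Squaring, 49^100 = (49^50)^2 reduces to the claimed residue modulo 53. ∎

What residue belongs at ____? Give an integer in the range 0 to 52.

10

49^32 · 49^16 · 49^2 ≡ 15 · 42 · 16 = 10080.
10080 mod 53 = 10, so 49^50 ≡ 10 (mod 53).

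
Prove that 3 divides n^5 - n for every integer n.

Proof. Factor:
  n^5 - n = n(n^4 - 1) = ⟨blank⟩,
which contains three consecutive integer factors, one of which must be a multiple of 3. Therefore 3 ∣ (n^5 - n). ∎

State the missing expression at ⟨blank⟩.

n^4 - 1 = (n^2 - 1)(n^2 + 1), and n^2 - 1 = (n-1)(n+1).
So n(n^4 - 1) = (n - 1)n(n + 1)(n^2 + 1).

(n - 1)n(n + 1)(n^2 + 1)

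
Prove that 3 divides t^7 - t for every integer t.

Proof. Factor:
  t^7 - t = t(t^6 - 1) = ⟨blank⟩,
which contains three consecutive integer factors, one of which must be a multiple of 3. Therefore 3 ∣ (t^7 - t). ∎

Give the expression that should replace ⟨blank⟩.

(t - 1)t(t + 1)(t^4 + t^2 + 1)

t^6 - 1 = (t^2 - 1)(t^4 + t^2 + 1), and t^2 - 1 = (t-1)(t+1).
So t(t^6 - 1) = (t - 1)t(t + 1)(t^4 + t^2 + 1).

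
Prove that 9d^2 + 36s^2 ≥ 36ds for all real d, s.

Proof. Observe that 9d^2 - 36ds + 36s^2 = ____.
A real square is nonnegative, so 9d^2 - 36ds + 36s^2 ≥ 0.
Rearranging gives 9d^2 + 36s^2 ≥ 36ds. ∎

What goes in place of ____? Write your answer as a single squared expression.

(3d - 6s)^2

The leading and trailing coefficients are 3^2 and 6^2, and 36 = 2·3·6, so the trinomial is (3d - 6s)^2.
Hence 9d^2 - 36ds + 36s^2 ≥ 0.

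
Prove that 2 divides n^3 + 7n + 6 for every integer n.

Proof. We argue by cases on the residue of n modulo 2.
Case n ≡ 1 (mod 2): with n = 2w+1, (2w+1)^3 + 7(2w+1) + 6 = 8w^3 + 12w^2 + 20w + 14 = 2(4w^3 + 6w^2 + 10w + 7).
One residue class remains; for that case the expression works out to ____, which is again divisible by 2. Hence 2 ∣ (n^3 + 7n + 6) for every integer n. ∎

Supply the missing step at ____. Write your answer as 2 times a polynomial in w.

The residues treated are {1}, so the missing case is n ≡ 0 (mod 2); write n = 2w.
Then (2w)^3 + 7(2w) + 6 = 8w^3 + 14w + 6 = 2(4w^3 + 7w + 3).

2(4w^3 + 7w + 3)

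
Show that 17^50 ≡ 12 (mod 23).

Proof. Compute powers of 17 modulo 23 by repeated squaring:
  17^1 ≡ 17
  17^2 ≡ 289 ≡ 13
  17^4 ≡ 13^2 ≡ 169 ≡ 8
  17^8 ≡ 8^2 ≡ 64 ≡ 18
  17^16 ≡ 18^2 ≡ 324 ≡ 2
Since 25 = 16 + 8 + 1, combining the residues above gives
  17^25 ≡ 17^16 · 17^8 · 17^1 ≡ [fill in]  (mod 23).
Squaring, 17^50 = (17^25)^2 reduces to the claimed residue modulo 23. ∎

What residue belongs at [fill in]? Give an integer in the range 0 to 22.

14

17^16 · 17^8 · 17^1 ≡ 2 · 18 · 17 = 612.
612 mod 23 = 14, so 17^25 ≡ 14 (mod 23).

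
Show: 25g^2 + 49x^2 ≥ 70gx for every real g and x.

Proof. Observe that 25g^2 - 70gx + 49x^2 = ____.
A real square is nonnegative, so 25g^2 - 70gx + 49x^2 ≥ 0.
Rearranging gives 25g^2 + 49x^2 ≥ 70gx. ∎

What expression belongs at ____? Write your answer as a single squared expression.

(5g - 7x)^2

The leading and trailing coefficients are 5^2 and 7^2, and 70 = 2·5·7, so the trinomial is (5g - 7x)^2.
Hence 25g^2 - 70gx + 49x^2 ≥ 0.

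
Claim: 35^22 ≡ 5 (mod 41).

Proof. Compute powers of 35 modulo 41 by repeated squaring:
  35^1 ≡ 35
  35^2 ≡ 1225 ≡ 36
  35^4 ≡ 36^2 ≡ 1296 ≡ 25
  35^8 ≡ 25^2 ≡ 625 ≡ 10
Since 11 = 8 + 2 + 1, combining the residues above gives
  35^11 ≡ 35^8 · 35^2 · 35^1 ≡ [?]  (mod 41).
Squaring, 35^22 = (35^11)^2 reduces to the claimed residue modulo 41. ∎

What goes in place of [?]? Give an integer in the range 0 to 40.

35^8 · 35^2 · 35^1 ≡ 10 · 36 · 35 = 12600.
12600 mod 41 = 13, so 35^11 ≡ 13 (mod 41).

13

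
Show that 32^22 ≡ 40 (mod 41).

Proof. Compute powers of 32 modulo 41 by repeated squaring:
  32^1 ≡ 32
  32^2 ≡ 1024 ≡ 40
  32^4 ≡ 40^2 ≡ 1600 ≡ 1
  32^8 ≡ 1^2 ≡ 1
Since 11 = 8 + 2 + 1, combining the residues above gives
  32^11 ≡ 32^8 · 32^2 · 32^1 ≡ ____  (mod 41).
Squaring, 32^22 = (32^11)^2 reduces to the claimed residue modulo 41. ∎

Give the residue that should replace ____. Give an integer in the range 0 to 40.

9

Multiply the listed residues: 1 · 40 · 32 = 40 → 1280.
Reducing modulo 41: 1280 = 31·41 + 9, so 32^11 ≡ 9.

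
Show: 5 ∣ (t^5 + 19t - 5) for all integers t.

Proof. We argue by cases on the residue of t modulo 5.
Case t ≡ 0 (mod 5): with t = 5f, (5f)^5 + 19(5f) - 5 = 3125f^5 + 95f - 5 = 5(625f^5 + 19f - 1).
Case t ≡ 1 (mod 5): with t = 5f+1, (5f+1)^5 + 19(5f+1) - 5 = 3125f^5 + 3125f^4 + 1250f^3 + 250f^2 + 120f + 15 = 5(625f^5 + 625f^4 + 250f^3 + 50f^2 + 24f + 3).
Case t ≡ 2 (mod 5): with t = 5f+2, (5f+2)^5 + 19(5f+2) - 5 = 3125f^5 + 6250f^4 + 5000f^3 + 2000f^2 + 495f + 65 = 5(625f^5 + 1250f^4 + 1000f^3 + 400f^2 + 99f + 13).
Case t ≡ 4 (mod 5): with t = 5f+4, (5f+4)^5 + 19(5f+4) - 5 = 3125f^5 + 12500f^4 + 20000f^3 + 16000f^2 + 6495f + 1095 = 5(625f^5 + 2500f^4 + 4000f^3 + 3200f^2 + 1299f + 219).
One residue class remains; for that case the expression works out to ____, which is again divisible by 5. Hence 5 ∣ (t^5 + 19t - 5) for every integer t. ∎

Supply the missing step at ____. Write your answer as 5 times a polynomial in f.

Only t ≡ 3 (mod 5) is unaccounted for. Put t = 5f+3:
(5f+3)^5 + 19(5f+3) - 5 expands to 3125f^5 + 9375f^4 + 11250f^3 + 6750f^2 + 2120f + 295,
and factoring out 5 leaves 5(625f^5 + 1875f^4 + 2250f^3 + 1350f^2 + 424f + 59).

5(625f^5 + 1875f^4 + 2250f^3 + 1350f^2 + 424f + 59)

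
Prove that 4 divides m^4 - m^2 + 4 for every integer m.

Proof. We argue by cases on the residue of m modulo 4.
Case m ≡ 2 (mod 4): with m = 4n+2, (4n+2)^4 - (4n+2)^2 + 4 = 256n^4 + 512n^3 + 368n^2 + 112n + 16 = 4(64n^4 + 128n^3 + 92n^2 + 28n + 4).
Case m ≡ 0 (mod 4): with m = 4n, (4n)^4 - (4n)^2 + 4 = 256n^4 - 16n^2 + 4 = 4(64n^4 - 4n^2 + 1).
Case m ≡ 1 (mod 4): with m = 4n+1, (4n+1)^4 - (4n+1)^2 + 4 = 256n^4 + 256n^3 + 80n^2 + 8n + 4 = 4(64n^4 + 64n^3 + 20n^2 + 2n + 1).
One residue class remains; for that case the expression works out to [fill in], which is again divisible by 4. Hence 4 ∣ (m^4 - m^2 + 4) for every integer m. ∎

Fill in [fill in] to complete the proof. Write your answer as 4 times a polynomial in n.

4(64n^4 + 192n^3 + 212n^2 + 102n + 19)

Only m ≡ 3 (mod 4) is unaccounted for. Put m = 4n+3:
(4n+3)^4 - (4n+3)^2 + 4 expands to 256n^4 + 768n^3 + 848n^2 + 408n + 76,
and factoring out 4 leaves 4(64n^4 + 192n^3 + 212n^2 + 102n + 19).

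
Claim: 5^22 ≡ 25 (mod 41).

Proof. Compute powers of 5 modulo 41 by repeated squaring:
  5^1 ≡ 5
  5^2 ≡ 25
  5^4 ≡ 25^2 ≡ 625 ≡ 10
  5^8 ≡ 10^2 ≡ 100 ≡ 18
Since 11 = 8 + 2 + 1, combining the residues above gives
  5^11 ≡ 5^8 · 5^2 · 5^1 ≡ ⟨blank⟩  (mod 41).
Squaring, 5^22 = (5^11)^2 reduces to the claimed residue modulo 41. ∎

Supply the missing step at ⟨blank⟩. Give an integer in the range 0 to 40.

5^8 · 5^2 · 5^1 ≡ 18 · 25 · 5 = 2250.
2250 mod 41 = 36, so 5^11 ≡ 36 (mod 41).

36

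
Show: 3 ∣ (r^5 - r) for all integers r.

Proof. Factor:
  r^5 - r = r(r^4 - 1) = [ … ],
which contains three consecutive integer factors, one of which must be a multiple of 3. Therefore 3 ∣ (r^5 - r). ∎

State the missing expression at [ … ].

(r - 1)r(r + 1)(r^2 + 1)

r^4 - 1 = (r^2 - 1)(r^2 + 1), and r^2 - 1 = (r-1)(r+1).
So r(r^4 - 1) = (r - 1)r(r + 1)(r^2 + 1).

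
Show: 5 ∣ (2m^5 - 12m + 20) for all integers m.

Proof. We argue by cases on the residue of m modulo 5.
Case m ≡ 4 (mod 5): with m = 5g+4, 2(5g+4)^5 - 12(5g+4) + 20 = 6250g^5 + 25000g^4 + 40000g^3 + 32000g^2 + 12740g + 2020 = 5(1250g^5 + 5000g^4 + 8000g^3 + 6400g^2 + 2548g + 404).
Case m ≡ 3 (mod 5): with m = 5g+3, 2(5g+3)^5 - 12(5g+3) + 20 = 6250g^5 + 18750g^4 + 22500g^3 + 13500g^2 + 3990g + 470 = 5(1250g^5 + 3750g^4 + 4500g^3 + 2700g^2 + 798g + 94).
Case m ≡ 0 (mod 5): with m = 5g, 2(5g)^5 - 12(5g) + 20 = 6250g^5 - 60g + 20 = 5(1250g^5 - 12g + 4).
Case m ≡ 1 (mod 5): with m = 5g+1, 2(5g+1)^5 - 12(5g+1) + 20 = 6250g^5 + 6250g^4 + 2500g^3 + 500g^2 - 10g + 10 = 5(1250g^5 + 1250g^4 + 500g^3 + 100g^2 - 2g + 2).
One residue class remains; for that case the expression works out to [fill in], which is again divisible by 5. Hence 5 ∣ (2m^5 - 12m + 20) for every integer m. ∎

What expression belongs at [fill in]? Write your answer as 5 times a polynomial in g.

5(1250g^5 + 2500g^4 + 2000g^3 + 800g^2 + 148g + 12)

Only m ≡ 2 (mod 5) is unaccounted for. Put m = 5g+2:
2(5g+2)^5 - 12(5g+2) + 20 expands to 6250g^5 + 12500g^4 + 10000g^3 + 4000g^2 + 740g + 60,
and factoring out 5 leaves 5(1250g^5 + 2500g^4 + 2000g^3 + 800g^2 + 148g + 12).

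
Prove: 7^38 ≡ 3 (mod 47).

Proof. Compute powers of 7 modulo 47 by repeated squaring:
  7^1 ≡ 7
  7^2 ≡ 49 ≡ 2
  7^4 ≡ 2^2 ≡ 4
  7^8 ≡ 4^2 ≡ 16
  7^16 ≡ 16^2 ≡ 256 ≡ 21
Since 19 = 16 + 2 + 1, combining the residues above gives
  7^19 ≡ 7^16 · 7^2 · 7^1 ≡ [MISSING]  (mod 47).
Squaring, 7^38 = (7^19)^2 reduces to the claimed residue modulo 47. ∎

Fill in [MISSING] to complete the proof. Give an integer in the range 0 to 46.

12

Multiply the listed residues: 21 · 2 · 7 = 42 → 294.
Reducing modulo 47: 294 = 6·47 + 12, so 7^19 ≡ 12.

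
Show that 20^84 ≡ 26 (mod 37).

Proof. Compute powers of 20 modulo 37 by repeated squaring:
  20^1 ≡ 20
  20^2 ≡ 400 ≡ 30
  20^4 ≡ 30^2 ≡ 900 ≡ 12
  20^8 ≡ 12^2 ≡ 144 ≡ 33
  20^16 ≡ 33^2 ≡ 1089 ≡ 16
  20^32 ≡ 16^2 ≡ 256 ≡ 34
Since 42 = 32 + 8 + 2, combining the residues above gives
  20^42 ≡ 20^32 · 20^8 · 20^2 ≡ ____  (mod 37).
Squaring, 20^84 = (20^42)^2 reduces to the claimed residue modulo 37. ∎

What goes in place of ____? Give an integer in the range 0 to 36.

27

Multiply the listed residues: 34 · 33 · 30 = 1122 → 33660.
Reducing modulo 37: 33660 = 909·37 + 27, so 20^42 ≡ 27.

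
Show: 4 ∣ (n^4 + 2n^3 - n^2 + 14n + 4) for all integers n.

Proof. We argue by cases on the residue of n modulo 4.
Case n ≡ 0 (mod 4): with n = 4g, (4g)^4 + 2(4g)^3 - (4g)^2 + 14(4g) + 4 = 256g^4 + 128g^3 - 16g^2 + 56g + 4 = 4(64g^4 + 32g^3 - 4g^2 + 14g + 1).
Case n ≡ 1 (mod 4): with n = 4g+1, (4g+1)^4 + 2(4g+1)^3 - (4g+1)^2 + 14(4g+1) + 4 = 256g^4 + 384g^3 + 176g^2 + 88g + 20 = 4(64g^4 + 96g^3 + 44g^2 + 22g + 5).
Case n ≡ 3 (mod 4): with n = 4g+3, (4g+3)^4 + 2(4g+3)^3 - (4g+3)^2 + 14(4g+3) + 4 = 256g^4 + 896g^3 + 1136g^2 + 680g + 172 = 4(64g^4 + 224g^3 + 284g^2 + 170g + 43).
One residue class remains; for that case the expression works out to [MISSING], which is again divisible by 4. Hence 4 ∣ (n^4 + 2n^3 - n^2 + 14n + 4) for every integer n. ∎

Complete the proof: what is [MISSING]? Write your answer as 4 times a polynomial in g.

The residues treated are {0, 1, 3}, so the missing case is n ≡ 2 (mod 4); write n = 4g+2.
Then (4g+2)^4 + 2(4g+2)^3 - (4g+2)^2 + 14(4g+2) + 4 = 256g^4 + 640g^3 + 560g^2 + 264g + 60 = 4(64g^4 + 160g^3 + 140g^2 + 66g + 15).

4(64g^4 + 160g^3 + 140g^2 + 66g + 15)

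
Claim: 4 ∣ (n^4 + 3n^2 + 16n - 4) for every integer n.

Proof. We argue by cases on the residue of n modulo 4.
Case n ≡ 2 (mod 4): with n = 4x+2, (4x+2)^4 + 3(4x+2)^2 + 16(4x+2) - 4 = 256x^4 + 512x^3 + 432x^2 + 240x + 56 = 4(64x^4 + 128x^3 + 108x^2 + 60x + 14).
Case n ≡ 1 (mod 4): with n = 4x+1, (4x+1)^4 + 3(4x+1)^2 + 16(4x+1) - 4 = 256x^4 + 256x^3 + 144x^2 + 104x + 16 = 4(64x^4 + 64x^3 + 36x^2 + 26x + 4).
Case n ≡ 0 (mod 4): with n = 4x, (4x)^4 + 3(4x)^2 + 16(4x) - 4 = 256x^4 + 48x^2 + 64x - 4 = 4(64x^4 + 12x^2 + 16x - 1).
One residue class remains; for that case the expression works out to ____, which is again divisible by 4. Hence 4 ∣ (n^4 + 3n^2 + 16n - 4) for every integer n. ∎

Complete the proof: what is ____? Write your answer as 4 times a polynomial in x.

The residues treated are {2, 1, 0}, so the missing case is n ≡ 3 (mod 4); write n = 4x+3.
Then (4x+3)^4 + 3(4x+3)^2 + 16(4x+3) - 4 = 256x^4 + 768x^3 + 912x^2 + 568x + 152 = 4(64x^4 + 192x^3 + 228x^2 + 142x + 38).

4(64x^4 + 192x^3 + 228x^2 + 142x + 38)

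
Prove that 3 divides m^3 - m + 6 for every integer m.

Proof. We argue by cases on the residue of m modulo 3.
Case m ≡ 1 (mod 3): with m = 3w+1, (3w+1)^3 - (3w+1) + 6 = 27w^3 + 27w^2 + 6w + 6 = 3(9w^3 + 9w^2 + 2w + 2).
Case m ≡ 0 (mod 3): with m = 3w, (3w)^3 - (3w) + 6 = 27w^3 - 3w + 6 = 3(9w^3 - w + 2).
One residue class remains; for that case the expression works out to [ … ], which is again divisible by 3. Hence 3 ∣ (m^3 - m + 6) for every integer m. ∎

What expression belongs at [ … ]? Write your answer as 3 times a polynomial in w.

The residues treated are {1, 0}, so the missing case is m ≡ 2 (mod 3); write m = 3w+2.
Then (3w+2)^3 - (3w+2) + 6 = 27w^3 + 54w^2 + 33w + 12 = 3(9w^3 + 18w^2 + 11w + 4).

3(9w^3 + 18w^2 + 11w + 4)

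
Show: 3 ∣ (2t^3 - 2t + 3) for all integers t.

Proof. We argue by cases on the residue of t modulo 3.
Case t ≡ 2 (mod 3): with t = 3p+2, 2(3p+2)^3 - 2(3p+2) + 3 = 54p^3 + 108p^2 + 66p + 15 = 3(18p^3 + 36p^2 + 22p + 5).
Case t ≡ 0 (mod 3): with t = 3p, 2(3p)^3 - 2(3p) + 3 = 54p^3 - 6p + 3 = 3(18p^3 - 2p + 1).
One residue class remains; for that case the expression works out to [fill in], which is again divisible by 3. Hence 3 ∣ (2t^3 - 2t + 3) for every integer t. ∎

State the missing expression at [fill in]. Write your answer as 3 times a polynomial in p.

Only t ≡ 1 (mod 3) is unaccounted for. Put t = 3p+1:
2(3p+1)^3 - 2(3p+1) + 3 expands to 54p^3 + 54p^2 + 12p + 3,
and factoring out 3 leaves 3(18p^3 + 18p^2 + 4p + 1).

3(18p^3 + 18p^2 + 4p + 1)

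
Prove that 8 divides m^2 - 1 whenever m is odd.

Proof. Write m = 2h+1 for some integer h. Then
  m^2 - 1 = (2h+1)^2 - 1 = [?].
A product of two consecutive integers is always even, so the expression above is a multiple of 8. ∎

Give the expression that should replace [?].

(2h+1)^2 - 1 = 4h^2 + 4h + 1 - 1 = 4h^2 + 4h = 4h(h+1).
Since h and h+1 are consecutive, h(h+1) is even, and 4·(even) is a multiple of 8.

4h(h + 1)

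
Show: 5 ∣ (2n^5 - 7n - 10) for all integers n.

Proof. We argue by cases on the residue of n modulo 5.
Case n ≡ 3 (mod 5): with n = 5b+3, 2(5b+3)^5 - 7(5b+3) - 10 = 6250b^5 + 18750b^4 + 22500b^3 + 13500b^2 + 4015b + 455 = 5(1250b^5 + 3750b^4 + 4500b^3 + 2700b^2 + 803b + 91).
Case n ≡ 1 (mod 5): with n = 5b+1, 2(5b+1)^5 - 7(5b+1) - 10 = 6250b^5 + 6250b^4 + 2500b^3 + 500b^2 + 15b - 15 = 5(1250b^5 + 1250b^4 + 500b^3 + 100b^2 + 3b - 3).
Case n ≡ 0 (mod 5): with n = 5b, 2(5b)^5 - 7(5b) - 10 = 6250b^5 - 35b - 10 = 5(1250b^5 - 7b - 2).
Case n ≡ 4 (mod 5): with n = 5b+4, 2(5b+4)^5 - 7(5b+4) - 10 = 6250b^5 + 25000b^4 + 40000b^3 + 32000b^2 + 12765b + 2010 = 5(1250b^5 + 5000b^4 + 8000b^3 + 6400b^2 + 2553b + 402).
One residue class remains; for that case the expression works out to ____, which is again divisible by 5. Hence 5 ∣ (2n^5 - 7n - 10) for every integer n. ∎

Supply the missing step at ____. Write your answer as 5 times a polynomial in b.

Only n ≡ 2 (mod 5) is unaccounted for. Put n = 5b+2:
2(5b+2)^5 - 7(5b+2) - 10 expands to 6250b^5 + 12500b^4 + 10000b^3 + 4000b^2 + 765b + 40,
and factoring out 5 leaves 5(1250b^5 + 2500b^4 + 2000b^3 + 800b^2 + 153b + 8).

5(1250b^5 + 2500b^4 + 2000b^3 + 800b^2 + 153b + 8)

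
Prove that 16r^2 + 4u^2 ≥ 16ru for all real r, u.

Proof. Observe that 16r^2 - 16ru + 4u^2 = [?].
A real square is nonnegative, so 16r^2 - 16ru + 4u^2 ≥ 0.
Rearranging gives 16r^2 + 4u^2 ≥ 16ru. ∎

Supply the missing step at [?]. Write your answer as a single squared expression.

(4r - 2u)^2

The leading and trailing coefficients are 4^2 and 2^2, and 16 = 2·4·2, so the trinomial is (4r - 2u)^2.
Hence 16r^2 - 16ru + 4u^2 ≥ 0.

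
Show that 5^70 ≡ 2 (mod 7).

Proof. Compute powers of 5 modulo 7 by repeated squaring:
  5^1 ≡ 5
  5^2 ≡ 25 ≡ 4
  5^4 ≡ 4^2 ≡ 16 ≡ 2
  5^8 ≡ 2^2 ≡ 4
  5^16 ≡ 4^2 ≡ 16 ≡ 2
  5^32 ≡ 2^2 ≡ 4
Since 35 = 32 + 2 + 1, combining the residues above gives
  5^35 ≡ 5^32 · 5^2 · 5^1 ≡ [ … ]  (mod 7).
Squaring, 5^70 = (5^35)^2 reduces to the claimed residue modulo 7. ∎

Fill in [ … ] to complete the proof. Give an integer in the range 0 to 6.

5^32 · 5^2 · 5^1 ≡ 4 · 4 · 5 = 80.
80 mod 7 = 3, so 5^35 ≡ 3 (mod 7).

3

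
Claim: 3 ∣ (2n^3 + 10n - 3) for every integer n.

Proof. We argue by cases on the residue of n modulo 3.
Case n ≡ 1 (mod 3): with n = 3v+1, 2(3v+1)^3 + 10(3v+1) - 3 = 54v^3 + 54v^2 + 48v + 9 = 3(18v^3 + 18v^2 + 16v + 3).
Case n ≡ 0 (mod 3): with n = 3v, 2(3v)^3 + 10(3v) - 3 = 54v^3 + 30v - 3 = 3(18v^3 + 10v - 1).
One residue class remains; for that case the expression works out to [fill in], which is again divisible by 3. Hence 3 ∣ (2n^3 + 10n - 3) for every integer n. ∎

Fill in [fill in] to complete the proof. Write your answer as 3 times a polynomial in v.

3(18v^3 + 36v^2 + 34v + 11)

The residues treated are {1, 0}, so the missing case is n ≡ 2 (mod 3); write n = 3v+2.
Then 2(3v+2)^3 + 10(3v+2) - 3 = 54v^3 + 108v^2 + 102v + 33 = 3(18v^3 + 36v^2 + 34v + 11).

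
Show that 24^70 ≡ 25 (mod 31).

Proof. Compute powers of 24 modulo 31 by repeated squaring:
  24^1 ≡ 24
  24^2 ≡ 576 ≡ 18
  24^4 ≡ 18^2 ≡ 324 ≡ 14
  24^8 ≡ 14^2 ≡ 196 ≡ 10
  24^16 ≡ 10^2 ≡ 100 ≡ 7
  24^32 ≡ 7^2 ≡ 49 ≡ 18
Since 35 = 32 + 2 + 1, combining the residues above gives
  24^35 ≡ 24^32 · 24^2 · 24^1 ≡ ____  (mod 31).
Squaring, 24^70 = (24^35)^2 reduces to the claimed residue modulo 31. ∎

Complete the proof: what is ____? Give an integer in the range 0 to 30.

Multiply the listed residues: 18 · 18 · 24 = 324 → 7776.
Reducing modulo 31: 7776 = 250·31 + 26, so 24^35 ≡ 26.

26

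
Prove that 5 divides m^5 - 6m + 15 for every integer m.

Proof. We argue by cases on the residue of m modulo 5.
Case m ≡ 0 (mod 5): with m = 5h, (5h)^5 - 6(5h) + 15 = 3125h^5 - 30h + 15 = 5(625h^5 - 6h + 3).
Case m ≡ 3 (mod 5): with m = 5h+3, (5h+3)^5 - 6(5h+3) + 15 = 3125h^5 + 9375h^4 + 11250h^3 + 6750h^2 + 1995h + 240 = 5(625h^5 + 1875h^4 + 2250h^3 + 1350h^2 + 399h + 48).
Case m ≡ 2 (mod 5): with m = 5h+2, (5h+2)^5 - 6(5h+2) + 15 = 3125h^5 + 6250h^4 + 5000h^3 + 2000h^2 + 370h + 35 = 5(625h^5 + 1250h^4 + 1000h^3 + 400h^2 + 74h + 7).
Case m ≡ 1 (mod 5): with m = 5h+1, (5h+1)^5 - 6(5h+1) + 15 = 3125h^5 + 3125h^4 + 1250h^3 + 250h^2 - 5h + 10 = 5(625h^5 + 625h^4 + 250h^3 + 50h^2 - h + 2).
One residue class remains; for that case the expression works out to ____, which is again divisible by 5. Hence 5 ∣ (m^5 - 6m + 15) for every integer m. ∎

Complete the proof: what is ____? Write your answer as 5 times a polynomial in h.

The residues treated are {0, 3, 2, 1}, so the missing case is m ≡ 4 (mod 5); write m = 5h+4.
Then (5h+4)^5 - 6(5h+4) + 15 = 3125h^5 + 12500h^4 + 20000h^3 + 16000h^2 + 6370h + 1015 = 5(625h^5 + 2500h^4 + 4000h^3 + 3200h^2 + 1274h + 203).

5(625h^5 + 2500h^4 + 4000h^3 + 3200h^2 + 1274h + 203)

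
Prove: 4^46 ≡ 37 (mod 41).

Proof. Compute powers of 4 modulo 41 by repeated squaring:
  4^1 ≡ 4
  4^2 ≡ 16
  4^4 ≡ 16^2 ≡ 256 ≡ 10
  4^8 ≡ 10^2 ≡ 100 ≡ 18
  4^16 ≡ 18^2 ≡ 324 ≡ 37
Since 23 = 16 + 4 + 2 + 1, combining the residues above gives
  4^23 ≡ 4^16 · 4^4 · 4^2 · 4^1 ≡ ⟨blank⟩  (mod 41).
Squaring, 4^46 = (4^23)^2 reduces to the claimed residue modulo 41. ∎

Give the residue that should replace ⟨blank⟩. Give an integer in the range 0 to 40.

23

Multiply the listed residues: 37 · 10 · 16 · 4 = 370 → 5920 → 23680.
Reducing modulo 41: 23680 = 577·41 + 23, so 4^23 ≡ 23.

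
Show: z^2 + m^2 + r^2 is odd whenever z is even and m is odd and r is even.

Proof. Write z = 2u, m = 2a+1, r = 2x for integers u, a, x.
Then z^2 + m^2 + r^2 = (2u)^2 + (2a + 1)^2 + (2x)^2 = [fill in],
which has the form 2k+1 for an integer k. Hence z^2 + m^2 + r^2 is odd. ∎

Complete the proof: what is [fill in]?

2(2a^2 + 2a + 2u^2 + 2x^2) + 1

(2u)^2 + (2a + 1)^2 + (2x)^2 = 4a^2 + 4a + 4u^2 + 4x^2 + 1
= 2(2a^2 + 2a + 2u^2 + 2x^2) + 1.
Since 2a^2 + 2a + 2u^2 + 2x^2 is an integer, the sum of squares is of the form 2k+1 for an integer k.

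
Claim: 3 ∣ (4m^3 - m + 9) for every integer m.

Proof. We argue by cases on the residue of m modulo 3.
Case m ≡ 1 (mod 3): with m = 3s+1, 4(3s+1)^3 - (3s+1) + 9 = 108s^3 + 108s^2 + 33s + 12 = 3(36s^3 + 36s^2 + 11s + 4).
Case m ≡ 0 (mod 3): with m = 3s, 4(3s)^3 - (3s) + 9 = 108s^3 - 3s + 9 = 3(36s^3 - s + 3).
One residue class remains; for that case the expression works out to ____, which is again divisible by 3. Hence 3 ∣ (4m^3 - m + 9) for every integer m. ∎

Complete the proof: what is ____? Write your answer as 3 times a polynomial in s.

The residues treated are {1, 0}, so the missing case is m ≡ 2 (mod 3); write m = 3s+2.
Then 4(3s+2)^3 - (3s+2) + 9 = 108s^3 + 216s^2 + 141s + 39 = 3(36s^3 + 72s^2 + 47s + 13).

3(36s^3 + 72s^2 + 47s + 13)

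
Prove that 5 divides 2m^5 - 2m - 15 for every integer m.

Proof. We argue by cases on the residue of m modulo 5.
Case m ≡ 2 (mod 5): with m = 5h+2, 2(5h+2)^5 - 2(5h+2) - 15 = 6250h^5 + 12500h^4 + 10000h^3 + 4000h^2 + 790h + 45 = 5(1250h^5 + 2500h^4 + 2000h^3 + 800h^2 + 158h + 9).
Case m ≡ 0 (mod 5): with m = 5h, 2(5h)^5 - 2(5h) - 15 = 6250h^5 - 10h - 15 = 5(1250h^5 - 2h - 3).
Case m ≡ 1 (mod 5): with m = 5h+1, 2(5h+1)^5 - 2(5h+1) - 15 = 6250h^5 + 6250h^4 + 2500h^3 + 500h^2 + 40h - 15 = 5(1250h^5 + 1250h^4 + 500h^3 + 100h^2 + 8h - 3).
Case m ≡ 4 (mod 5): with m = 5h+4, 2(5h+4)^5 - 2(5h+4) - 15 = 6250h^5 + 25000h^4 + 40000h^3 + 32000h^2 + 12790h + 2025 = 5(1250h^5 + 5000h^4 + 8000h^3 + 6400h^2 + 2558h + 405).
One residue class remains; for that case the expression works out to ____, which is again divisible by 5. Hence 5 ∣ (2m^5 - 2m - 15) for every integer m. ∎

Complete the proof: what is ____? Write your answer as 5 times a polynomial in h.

5(1250h^5 + 3750h^4 + 4500h^3 + 2700h^2 + 808h + 93)

The residues treated are {2, 0, 1, 4}, so the missing case is m ≡ 3 (mod 5); write m = 5h+3.
Then 2(5h+3)^5 - 2(5h+3) - 15 = 6250h^5 + 18750h^4 + 22500h^3 + 13500h^2 + 4040h + 465 = 5(1250h^5 + 3750h^4 + 4500h^3 + 2700h^2 + 808h + 93).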